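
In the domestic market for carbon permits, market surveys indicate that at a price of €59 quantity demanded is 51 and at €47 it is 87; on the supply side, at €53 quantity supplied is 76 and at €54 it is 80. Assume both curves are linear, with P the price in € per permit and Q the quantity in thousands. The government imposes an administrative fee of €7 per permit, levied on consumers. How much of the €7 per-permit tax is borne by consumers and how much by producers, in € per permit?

Demand slope: (87 − 51)/(47 − 59) = -3, so Qd = 228 − 3P.
Supply slope: (80 − 76)/(54 − 53) = 4, so Qs = 4P − 136.
Before the tax: set 228 − 3P = 4P − 136 → P* = €52, Q* = 72.
With the tax collected from consumers, demand (in seller-price terms) shifts: Qd = 228 − 3(P + 7).
New equilibrium: consumers pay €56, producers receive €49, Q = 60. (Wedge: Pb − Ps = 7.)
Burden on consumers: €4; on producers: €3. (They sum to €7.)
The less price-elastic side of the market bears the larger share of a per-unit tax.

Consumers bear €4 per permit; producers bear €3 per permit.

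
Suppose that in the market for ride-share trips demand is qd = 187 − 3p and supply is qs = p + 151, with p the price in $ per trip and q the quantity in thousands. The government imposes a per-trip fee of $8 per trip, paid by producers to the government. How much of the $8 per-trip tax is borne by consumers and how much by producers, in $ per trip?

Consumers bear $2 per trip; producers bear $6 per trip.

Without the tax, 187 − 3p = p + 151 gives 4p = 36, so p* = $9 and q* = 160.
With the tax collected from producers, supply shifts: qs = (p − 8) + 151.
Solving gives q = 154 with consumers paying $11 and producers receiving $3 (the $8 wedge).
Burden on consumers: $2; on producers: $6. (They sum to $8.)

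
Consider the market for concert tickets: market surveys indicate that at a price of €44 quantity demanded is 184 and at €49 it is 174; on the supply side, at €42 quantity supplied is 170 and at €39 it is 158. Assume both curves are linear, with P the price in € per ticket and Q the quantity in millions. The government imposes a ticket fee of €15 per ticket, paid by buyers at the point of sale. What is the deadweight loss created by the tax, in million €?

Deadweight loss = €150 million.

Demand slope: (174 − 184)/(49 − 44) = -2, so Qd = 272 − 2P.
Supply slope: (158 − 170)/(39 − 42) = 4, so Qs = 4P + 2.
Without the tax, 272 − 2P = 4P + 2 gives 6P = 270, so P* = €45 and Q* = 182.
With the tax collected from buyers, demand (in seller-price terms) shifts: Qd = 272 − 2(P + 15).
Solving gives Q = 162 with buyers paying €55 and suppliers receiving €40 (the €15 wedge).
Quantity falls by |ΔQ| = |182 − 162| = 20.
DWL = ½ · t · |ΔQ| = ½ · 15 · 20 = €150.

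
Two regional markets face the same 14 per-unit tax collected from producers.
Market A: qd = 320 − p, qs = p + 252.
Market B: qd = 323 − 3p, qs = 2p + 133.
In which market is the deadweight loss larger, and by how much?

Market B, by 68.6.

Market A: pre-tax p* = 34, q* = 286; post-tax q = 279; deadweight loss = 49.
Market B: pre-tax p* = 38, q* = 209; post-tax q = 192.2; deadweight loss = 117.6.
Difference: 49 vs 117.6 → market B is larger by 68.6.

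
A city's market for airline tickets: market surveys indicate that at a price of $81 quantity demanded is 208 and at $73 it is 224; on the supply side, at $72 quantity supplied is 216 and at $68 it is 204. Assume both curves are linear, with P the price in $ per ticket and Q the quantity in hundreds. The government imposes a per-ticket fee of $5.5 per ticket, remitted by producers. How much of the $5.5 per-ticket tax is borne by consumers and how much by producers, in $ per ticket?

Consumers bear $3.3 per ticket; producers bear $2.2 per ticket.

Demand slope: (224 − 208)/(73 − 81) = -2, so Qd = 370 − 2P.
Supply slope: (204 − 216)/(68 − 72) = 3, so Qs = 3P.
Before the tax: set 370 − 2P = 3P → P* = $74, Q* = 222.
With the tax collected from producers, supply shifts: Qs = 3(P − 5.5).
New equilibrium: consumers pay $77.3, producers receive $71.8, Q = 215.4. (Wedge: Pb − Ps = 5.5.)
Burden on consumers: $3.3; on producers: $2.2. (They sum to $5.5.)
The less price-elastic side of the market bears the larger share of a per-unit tax.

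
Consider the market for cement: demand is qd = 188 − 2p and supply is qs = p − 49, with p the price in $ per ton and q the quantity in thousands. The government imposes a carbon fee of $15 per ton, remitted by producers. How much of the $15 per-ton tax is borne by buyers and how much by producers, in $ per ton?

Buyers bear $5 per ton; producers bear $10 per ton.

Without the tax, 188 − 2p = p − 49 gives 3p = 237, so p* = $79 and q* = 30.
With the tax collected from producers, supply shifts: qs = (p − 15) − 49.
New equilibrium: buyers pay $84, producers receive $69, q = 20. (Wedge: pb − ps = 15.)
Burden on buyers: $5; on producers: $10. (They sum to $15.)
The less price-elastic side of the market bears the larger share of a per-unit tax.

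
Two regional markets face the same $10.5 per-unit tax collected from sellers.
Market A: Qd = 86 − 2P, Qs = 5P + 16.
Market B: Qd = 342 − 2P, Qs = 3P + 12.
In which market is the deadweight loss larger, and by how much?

Market A: pre-tax P* = $10, Q* = 66; post-tax Q = 51; deadweight loss = $78.75.
Market B: pre-tax P* = $66, Q* = 210; post-tax Q = 197.4; deadweight loss = $66.15.
Difference: $78.75 vs $66.15 → market A is larger by $12.6.

Market A, by $12.6.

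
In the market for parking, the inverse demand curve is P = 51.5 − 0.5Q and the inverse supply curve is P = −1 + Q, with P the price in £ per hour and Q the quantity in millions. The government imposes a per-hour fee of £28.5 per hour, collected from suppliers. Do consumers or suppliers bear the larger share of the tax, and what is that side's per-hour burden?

Inverting to Q(P) form: Qd = 103 − 2P; Qs = P + 1.
Before the tax: set 103 − 2P = P + 1 → P* = £34, Q* = 35.
With the tax collected from suppliers, supply shifts: Qs = (P − 28.5) + 1.
Solving gives Q = 16 with consumers paying £43.5 and suppliers receiving £15 (the £28.5 wedge).
Per-hour burden: consumers £9.5, suppliers £19.
Suppliers take the larger share because supply is less price-elastic here (demand slope 2 vs supply slope 1).

Suppliers bear the larger share: £19 per hour.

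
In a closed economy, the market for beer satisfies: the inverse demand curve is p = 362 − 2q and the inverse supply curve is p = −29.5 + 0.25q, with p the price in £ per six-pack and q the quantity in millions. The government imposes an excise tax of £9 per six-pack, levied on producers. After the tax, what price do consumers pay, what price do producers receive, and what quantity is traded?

Inverting to q(p) form: qd = 181 − 0.5p; qs = 4p + 118.
Without the tax, 181 − 0.5p = 4p + 118 gives 4.5p = 63, so p* = £14 and q* = 174.
With the tax collected from producers, supply shifts: qs = 4(p − 9) + 118.
New equilibrium: consumers pay £22, producers receive £13, q = 170. (Wedge: pb − ps = 9.)
The less price-elastic side of the market bears the larger share of a per-unit tax.

Consumers pay £22; producers receive £13; quantity = 170.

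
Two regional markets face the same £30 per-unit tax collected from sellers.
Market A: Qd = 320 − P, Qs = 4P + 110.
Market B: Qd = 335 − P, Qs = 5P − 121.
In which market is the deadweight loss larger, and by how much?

Market A: pre-tax P* = £42, Q* = 278; post-tax Q = 254; deadweight loss = £360.
Market B: pre-tax P* = £76, Q* = 259; post-tax Q = 234; deadweight loss = £375.
Difference: £360 vs £375 → market B is larger by £15.

Market B, by £15.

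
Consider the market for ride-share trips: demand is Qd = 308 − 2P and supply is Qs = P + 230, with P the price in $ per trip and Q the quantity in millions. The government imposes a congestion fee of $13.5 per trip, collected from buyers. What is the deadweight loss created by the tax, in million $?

Without the tax, 308 − 2P = P + 230 gives 3P = 78, so P* = $26 and Q* = 256.
With the tax collected from buyers, demand (in seller-price terms) shifts: Qd = 308 − 2(P + 13.5).
Solving gives Q = 247 with buyers paying $30.5 and suppliers receiving $17 (the $13.5 wedge).
Quantity falls by |ΔQ| = |256 − 247| = 9.
DWL = ½ · t · |ΔQ| = ½ · 13.5 · 9 = $60.75.

Deadweight loss = $60.75 million.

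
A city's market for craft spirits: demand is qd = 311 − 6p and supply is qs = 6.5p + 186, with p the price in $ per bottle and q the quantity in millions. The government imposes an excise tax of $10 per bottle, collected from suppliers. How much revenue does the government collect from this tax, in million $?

Tax revenue = $2198 million.

Without the tax, 311 − 6p = 6.5p + 186 gives 12.5p = 125, so p* = $10 and q* = 251.
With the tax collected from suppliers, supply shifts: qs = 6.5(p − 10) + 186.
Solving gives q = 219.8 with buyers paying $15.2 and suppliers receiving $5.2 (the $10 wedge).
Revenue = t · Q = 10 · 219.8 = $2198.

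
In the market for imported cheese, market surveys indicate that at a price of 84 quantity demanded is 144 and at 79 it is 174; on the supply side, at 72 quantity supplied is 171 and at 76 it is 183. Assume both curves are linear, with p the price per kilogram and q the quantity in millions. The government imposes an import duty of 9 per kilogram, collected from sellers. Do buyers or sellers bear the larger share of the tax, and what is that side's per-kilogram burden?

Demand slope: (174 − 144)/(79 − 84) = -6, so qd = 648 − 6p.
Supply slope: (183 − 171)/(76 − 72) = 3, so qs = 3p − 45.
Before the tax: set 648 − 6p = 3p − 45 → p* = 77, q* = 186.
With the tax collected from sellers, supply shifts: qs = 3(p − 9) − 45.
Solving gives q = 168 with buyers paying 80 and sellers receiving 71 (the 9 wedge).
Per-kilogram burden: buyers 3, sellers 6.
Sellers take the larger share because supply is less price-elastic here (demand slope 6 vs supply slope 3).

Sellers bear the larger share: 6 per kilogram.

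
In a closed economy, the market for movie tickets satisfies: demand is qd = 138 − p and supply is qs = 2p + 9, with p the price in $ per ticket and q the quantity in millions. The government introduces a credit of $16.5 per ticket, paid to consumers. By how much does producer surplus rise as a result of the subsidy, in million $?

Producer surplus rises by $552.75 million.

Without the subsidy, 138 − p = 2p + 9 gives 3p = 129, so p* = $43 and q* = 95.
With a per-unit subsidy paid to consumers, each effectively pays p − 16.5, so demand becomes qd = 138 − (p − 16.5).
Solving gives q = 106 with consumers paying $32 and sellers receiving $48.5 (the $16.5 wedge).
ΔPS is the trapezoid between Q = 106 and Q = 95 of height $5.5: ½ · (95 + 106) · 5.5 = $552.75.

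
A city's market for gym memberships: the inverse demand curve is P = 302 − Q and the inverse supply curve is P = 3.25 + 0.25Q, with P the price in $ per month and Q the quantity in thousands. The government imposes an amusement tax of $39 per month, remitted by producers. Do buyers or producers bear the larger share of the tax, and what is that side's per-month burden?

Inverting to Q(P) form: Qd = 302 − P; Qs = 4P − 13.
Before the tax: set 302 − P = 4P − 13 → P* = $63, Q* = 239.
With the tax collected from producers, supply shifts: Qs = 4(P − 39) − 13.
Solving gives Q = 207.8 with buyers paying $94.2 and producers receiving $55.2 (the $39 wedge).
Per-month burden: buyers $31.2, producers $7.8.
Buyers take the larger share because demand is less price-elastic here (demand slope 1 vs supply slope 4).

Buyers bear the larger share: $31.2 per month.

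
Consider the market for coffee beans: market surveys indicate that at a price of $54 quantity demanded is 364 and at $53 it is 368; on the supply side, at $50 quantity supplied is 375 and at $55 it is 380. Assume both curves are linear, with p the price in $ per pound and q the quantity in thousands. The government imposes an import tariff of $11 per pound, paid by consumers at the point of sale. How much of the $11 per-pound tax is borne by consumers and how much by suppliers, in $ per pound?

Consumers bear $2.2 per pound; suppliers bear $8.8 per pound.

Demand slope: (368 − 364)/(53 − 54) = -4, so qd = 580 − 4p.
Supply slope: (380 − 375)/(55 − 50) = 1, so qs = p + 325.
Before the tax: set 580 − 4p = p + 325 → p* = $51, q* = 376.
With the tax collected from consumers, demand (in seller-price terms) shifts: qd = 580 − 4(p + 11).
New equilibrium: consumers pay $53.2, suppliers receive $42.2, q = 367.2. (Wedge: pb − ps = 11.)
Burden on consumers: $2.2; on suppliers: $8.8. (They sum to $11.)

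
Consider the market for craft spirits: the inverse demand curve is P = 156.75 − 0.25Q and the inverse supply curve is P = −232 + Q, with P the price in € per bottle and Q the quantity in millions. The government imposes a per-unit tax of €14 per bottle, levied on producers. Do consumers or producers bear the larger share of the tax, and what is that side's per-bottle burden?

Inverting to Q(P) form: Qd = 627 − 4P; Qs = P + 232.
Before the tax: set 627 − 4P = P + 232 → P* = €79, Q* = 311.
With the tax collected from producers, supply shifts: Qs = (P − 14) + 232.
Solving gives Q = 299.8 with consumers paying €81.8 and producers receiving €67.8 (the €14 wedge).
Per-bottle burden: consumers €2.8, producers €11.2.
Producers take the larger share because supply is less price-elastic here (demand slope 4 vs supply slope 1).
The less price-elastic side of the market bears the larger share of a per-unit tax.

Producers bear the larger share: €11.2 per bottle.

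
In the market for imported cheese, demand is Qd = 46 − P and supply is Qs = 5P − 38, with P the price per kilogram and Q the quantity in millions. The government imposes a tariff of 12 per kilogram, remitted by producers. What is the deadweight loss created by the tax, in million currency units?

Before the tax: set 46 − P = 5P − 38 → P* = 14, Q* = 32.
With the tax collected from producers, supply shifts: Qs = 5(P − 12) − 38.
Solving gives Q = 22 with consumers paying 24 and producers receiving 12 (the 12 wedge).
Quantity falls by |ΔQ| = |32 − 22| = 10.
DWL = ½ · t · |ΔQ| = ½ · 12 · 10 = 60.

Deadweight loss = 60 million.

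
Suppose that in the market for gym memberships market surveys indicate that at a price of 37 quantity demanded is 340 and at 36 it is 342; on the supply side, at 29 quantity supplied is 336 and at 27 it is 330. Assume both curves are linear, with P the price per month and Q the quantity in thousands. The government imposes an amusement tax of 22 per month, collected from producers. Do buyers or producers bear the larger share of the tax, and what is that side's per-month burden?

Buyers bear the larger share: 13.2 per month.

Demand slope: (342 − 340)/(36 − 37) = -2, so Qd = 414 − 2P.
Supply slope: (330 − 336)/(27 − 29) = 3, so Qs = 3P + 249.
Before the tax: set 414 − 2P = 3P + 249 → P* = 33, Q* = 348.
With the tax collected from producers, supply shifts: Qs = 3(P − 22) + 249.
New equilibrium: buyers pay 46.2, producers receive 24.2, Q = 321.6. (Wedge: Pb − Ps = 22.)
Per-month burden: buyers 13.2, producers 8.8.
Buyers take the larger share because demand is less price-elastic here (demand slope 2 vs supply slope 3).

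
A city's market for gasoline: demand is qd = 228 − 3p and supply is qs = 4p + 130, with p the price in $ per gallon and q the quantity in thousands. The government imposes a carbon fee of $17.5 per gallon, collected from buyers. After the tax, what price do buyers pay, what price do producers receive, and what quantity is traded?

Buyers pay $24; producers receive $6.5; quantity = 156.

Without the tax, 228 − 3p = 4p + 130 gives 7p = 98, so p* = $14 and q* = 186.
With the tax collected from buyers, demand (in seller-price terms) shifts: qd = 228 − 3(p + 17.5).
Solving gives q = 156 with buyers paying $24 and producers receiving $6.5 (the $17.5 wedge).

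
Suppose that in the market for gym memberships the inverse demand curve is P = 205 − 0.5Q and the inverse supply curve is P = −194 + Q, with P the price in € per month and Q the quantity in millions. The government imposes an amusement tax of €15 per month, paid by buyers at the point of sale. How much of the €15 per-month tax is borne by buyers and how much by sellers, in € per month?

Buyers bear €5 per month; sellers bear €10 per month.

Inverting to Q(P) form: Qd = 410 − 2P; Qs = P + 194.
Before the tax: set 410 − 2P = P + 194 → P* = €72, Q* = 266.
With the tax collected from buyers, demand (in seller-price terms) shifts: Qd = 410 − 2(P + 15).
Solving gives Q = 256 with buyers paying €77 and sellers receiving €62 (the €15 wedge).
Burden on buyers: €5; on sellers: €10. (They sum to €15.)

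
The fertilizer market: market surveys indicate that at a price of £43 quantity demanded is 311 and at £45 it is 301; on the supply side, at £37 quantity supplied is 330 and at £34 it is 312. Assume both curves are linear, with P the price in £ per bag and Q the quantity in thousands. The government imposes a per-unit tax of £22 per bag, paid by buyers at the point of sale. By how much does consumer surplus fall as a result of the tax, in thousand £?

Demand slope: (301 − 311)/(45 − 43) = -5, so Qd = 526 − 5P.
Supply slope: (312 − 330)/(34 − 37) = 6, so Qs = 6P + 108.
Without the tax, 526 − 5P = 6P + 108 gives 11P = 418, so P* = £38 and Q* = 336.
With the tax collected from buyers, demand (in seller-price terms) shifts: Qd = 526 − 5(P + 22).
New equilibrium: buyers pay £50, producers receive £28, Q = 276. (Wedge: Pb − Ps = 22.)
ΔCS is the trapezoid between Q = 276 and Q = 336 of height £12: ½ · (336 + 276) · 12 = £3672.

Consumer surplus falls by £3672 thousand.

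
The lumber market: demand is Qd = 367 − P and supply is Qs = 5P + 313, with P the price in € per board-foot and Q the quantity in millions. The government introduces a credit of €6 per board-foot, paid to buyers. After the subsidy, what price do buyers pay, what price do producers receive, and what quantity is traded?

Without the subsidy, 367 − P = 5P + 313 gives 6P = 54, so P* = €9 and Q* = 358.
With a per-unit subsidy paid to buyers, each effectively pays P − 6, so demand becomes Qd = 367 − (P − 6).
Solving gives Q = 363 with buyers paying €4 and producers receiving €10 (the €6 wedge).

Buyers pay €4; producers receive €10; quantity = 363.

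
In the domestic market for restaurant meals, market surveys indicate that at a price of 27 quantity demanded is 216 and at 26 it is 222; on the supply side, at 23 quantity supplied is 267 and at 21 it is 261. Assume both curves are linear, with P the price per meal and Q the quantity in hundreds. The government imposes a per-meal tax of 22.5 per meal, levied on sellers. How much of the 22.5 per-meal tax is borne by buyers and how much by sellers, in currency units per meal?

Buyers bear 7.5 per meal; sellers bear 15 per meal.

Demand slope: (222 − 216)/(26 − 27) = -6, so Qd = 378 − 6P.
Supply slope: (261 − 267)/(21 − 23) = 3, so Qs = 3P + 198.
Before the tax: set 378 − 6P = 3P + 198 → P* = 20, Q* = 258.
With the tax collected from sellers, supply shifts: Qs = 3(P − 22.5) + 198.
New equilibrium: buyers pay 27.5, sellers receive 5, Q = 213. (Wedge: Pb − Ps = 22.5.)
Burden on buyers: 7.5; on sellers: 15. (They sum to 22.5.)
The less price-elastic side of the market bears the larger share of a per-unit tax.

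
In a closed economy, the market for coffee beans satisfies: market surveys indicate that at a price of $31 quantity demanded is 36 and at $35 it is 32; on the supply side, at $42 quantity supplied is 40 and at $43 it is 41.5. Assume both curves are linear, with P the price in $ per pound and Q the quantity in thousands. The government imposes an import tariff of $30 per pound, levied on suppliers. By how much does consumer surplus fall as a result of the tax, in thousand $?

Demand slope: (32 − 36)/(35 − 31) = -1, so Qd = 67 − P.
Supply slope: (41.5 − 40)/(43 − 42) = 1.5, so Qs = 1.5P − 23.
Without the tax, 67 − P = 1.5P − 23 gives 2.5P = 90, so P* = $36 and Q* = 31.
With the tax collected from suppliers, supply shifts: Qs = 1.5(P − 30) − 23.
Solving gives Q = 13 with consumers paying $54 and suppliers receiving $24 (the $30 wedge).
ΔCS is the trapezoid between Q = 13 and Q = 31 of height $18: ½ · (31 + 13) · 18 = $396.

Consumer surplus falls by $396 thousand.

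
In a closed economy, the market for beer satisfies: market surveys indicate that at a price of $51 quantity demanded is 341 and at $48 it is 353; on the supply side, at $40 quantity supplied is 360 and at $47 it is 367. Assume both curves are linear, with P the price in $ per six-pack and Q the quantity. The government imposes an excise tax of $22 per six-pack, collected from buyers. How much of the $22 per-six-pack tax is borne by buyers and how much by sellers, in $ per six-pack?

Demand slope: (353 − 341)/(48 − 51) = -4, so Qd = 545 − 4P.
Supply slope: (367 − 360)/(47 − 40) = 1, so Qs = P + 320.
Before the tax: set 545 − 4P = P + 320 → P* = $45, Q* = 365.
With the tax collected from buyers, demand (in seller-price terms) shifts: Qd = 545 − 4(P + 22).
New equilibrium: buyers pay $49.4, sellers receive $27.4, Q = 347.4. (Wedge: Pb − Ps = 22.)
Burden on buyers: $4.4; on sellers: $17.6. (They sum to $22.)

Buyers bear $4.4 per six-pack; sellers bear $17.6 per six-pack.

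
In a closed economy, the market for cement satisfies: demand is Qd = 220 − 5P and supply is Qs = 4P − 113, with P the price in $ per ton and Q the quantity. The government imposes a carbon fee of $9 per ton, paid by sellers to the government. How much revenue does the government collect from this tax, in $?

Tax revenue = $135.

Before the tax: set 220 − 5P = 4P − 113 → P* = $37, Q* = 35.
With the tax collected from sellers, supply shifts: Qs = 4(P − 9) − 113.
New equilibrium: consumers pay $41, sellers receive $32, Q = 15. (Wedge: Pb − Ps = 9.)
Revenue = t · Q = 9 · 15 = $135.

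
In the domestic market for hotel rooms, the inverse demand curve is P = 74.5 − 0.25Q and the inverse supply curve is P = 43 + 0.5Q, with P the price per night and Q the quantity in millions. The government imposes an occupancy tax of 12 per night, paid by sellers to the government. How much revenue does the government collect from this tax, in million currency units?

Tax revenue = 312 million.

Inverting to Q(P) form: Qd = 298 − 4P; Qs = 2P − 86.
Without the tax, 298 − 4P = 2P − 86 gives 6P = 384, so P* = 64 and Q* = 42.
With the tax collected from sellers, supply shifts: Qs = 2(P − 12) − 86.
New equilibrium: buyers pay 68, sellers receive 56, Q = 26. (Wedge: Pb − Ps = 12.)
Revenue = t · Q = 12 · 26 = 312.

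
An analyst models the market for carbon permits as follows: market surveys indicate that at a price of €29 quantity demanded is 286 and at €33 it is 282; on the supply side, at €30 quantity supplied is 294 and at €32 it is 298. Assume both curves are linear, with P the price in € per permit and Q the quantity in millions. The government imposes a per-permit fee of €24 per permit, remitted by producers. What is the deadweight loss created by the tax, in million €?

Demand slope: (282 − 286)/(33 − 29) = -1, so Qd = 315 − P.
Supply slope: (298 − 294)/(32 − 30) = 2, so Qs = 2P + 234.
Before the tax: set 315 − P = 2P + 234 → P* = €27, Q* = 288.
With the tax collected from producers, supply shifts: Qs = 2(P − 24) + 234.
New equilibrium: buyers pay €43, producers receive €19, Q = 272. (Wedge: Pb − Ps = 24.)
Quantity falls by |ΔQ| = |288 − 272| = 16.
DWL = ½ · t · |ΔQ| = ½ · 24 · 16 = €192.

Deadweight loss = €192 million.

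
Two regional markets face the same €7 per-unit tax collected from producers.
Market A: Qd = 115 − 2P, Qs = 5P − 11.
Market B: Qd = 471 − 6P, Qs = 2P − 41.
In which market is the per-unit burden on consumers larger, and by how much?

Market A, by €3.25.

Market A: pre-tax P* = €18, Q* = 79; post-tax Q = 69; per-unit burden on consumers = €5.
Market B: pre-tax P* = €64, Q* = 87; post-tax Q = 76.5; per-unit burden on consumers = €1.75.
Difference: €5 vs €1.75 → market A is larger by €3.25.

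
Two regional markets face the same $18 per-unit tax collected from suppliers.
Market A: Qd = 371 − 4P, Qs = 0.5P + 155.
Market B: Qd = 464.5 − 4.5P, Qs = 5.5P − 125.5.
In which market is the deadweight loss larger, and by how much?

Market A: pre-tax P* = $48, Q* = 179; post-tax Q = 171; deadweight loss = $72.
Market B: pre-tax P* = $59, Q* = 199; post-tax Q = 154.45; deadweight loss = $400.95.
Difference: $72 vs $400.95 → market B is larger by $328.95.

Market B, by $328.95.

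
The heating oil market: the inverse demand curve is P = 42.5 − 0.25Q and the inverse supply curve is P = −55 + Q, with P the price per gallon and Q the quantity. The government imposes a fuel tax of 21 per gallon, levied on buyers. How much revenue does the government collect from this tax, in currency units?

Inverting to Q(P) form: Qd = 170 − 4P; Qs = P + 55.
Before the tax: set 170 − 4P = P + 55 → P* = 23, Q* = 78.
With the tax collected from buyers, demand (in seller-price terms) shifts: Qd = 170 − 4(P + 21).
New equilibrium: buyers pay 27.2, suppliers receive 6.2, Q = 61.2. (Wedge: Pb − Ps = 21.)
Revenue = t · Q = 21 · 61.2 = 1285.2.

Tax revenue = 1285.2.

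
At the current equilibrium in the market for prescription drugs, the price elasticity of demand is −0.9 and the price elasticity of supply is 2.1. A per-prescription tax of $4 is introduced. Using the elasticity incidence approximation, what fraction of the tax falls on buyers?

Incidence ratio: buyers' share ≈ εs / (εs + |εd|) = 2.1 / (2.1 + 0.9) = 0.7.
Supply is the more elastic side, so buyers bear the larger share.

Buyers' share ≈ 0.7.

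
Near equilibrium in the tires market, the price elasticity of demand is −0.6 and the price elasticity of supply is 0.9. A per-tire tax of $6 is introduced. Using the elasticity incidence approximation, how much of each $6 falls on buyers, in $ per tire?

Buyers bear ≈ $3.6 per tire.

Incidence ratio: buyers' share ≈ εs / (εs + |εd|) = 0.9 / (0.9 + 0.6) = 0.6.
So buyers bear ≈ 0.6 × $6 = $3.6; sellers bear $2.4.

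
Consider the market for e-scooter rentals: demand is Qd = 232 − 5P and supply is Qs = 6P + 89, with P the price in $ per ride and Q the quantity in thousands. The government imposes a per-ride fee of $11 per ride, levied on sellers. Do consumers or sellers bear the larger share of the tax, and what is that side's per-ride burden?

Without the tax, 232 − 5P = 6P + 89 gives 11P = 143, so P* = $13 and Q* = 167.
With the tax collected from sellers, supply shifts: Qs = 6(P − 11) + 89.
New equilibrium: consumers pay $19, sellers receive $8, Q = 137. (Wedge: Pb − Ps = 11.)
Per-ride burden: consumers $6, sellers $5.
Consumers take the larger share because demand is less price-elastic here (demand slope 5 vs supply slope 6).

Consumers bear the larger share: $6 per ride.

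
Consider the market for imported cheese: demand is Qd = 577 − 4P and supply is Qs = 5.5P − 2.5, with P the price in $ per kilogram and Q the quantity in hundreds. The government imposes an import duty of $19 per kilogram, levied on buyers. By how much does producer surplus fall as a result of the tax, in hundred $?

Before the tax: set 577 − 4P = 5.5P − 2.5 → P* = $61, Q* = 333.
With the tax collected from buyers, demand (in seller-price terms) shifts: Qd = 577 − 4(P + 19).
New equilibrium: buyers pay $72, sellers receive $53, Q = 289. (Wedge: Pb − Ps = 19.)
ΔPS is the trapezoid between Q = 289 and Q = 333 of height $8: ½ · (333 + 289) · 8 = $2488.

Producer surplus falls by $2488 hundred.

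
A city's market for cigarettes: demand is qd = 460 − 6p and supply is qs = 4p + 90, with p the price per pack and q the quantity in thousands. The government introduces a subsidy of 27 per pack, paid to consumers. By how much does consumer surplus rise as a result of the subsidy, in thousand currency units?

Consumer surplus rises by 2920.32 thousand.

Before the subsidy: set 460 − 6p = 4p + 90 → p* = 37, q* = 238.
With a per-unit subsidy paid to consumers, each effectively pays p − 27, so demand becomes qd = 460 − 6(p − 27).
Solving gives q = 302.8 with consumers paying 26.2 and suppliers receiving 53.2 (the 27 wedge).
ΔCS is the trapezoid between Q = 302.8 and Q = 238 of height 10.8: ½ · (238 + 302.8) · 10.8 = 2920.32.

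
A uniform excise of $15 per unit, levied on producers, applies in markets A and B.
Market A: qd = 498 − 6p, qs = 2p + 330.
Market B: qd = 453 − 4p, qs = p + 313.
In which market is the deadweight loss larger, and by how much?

Market A: pre-tax p* = $21, q* = 372; post-tax q = 349.5; deadweight loss = $168.75.
Market B: pre-tax p* = $28, q* = 341; post-tax q = 329; deadweight loss = $90.
Difference: $168.75 vs $90 → market A is larger by $78.75.

Market A, by $78.75.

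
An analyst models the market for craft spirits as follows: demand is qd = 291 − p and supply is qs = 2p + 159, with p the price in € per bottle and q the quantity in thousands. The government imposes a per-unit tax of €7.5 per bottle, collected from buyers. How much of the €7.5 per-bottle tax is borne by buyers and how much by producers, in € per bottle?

Before the tax: set 291 − p = 2p + 159 → p* = €44, q* = 247.
With the tax collected from buyers, demand (in seller-price terms) shifts: qd = 291 − (p + 7.5).
Solving gives q = 242 with buyers paying €49 and producers receiving €41.5 (the €7.5 wedge).
Burden on buyers: €5; on producers: €2.5. (They sum to €7.5.)

Buyers bear €5 per bottle; producers bear €2.5 per bottle.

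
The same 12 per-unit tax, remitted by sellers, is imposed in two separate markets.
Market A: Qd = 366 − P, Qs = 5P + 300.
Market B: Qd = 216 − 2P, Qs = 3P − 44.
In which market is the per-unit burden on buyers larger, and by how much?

Market A, by 2.8.

Market A: pre-tax P* = 11, Q* = 355; post-tax Q = 345; per-unit burden on buyers = 10.
Market B: pre-tax P* = 52, Q* = 112; post-tax Q = 97.6; per-unit burden on buyers = 7.2.
Difference: 10 vs 7.2 → market A is larger by 2.8.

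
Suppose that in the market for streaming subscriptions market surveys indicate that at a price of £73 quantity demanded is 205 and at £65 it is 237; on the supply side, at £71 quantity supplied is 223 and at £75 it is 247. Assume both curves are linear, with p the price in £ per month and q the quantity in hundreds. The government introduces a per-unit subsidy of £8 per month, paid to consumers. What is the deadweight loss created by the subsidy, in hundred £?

Demand slope: (237 − 205)/(65 − 73) = -4, so qd = 497 − 4p.
Supply slope: (247 − 223)/(75 − 71) = 6, so qs = 6p − 203.
Without the subsidy, 497 − 4p = 6p − 203 gives 10p = 700, so p* = £70 and q* = 217.
With a per-unit subsidy paid to consumers, each effectively pays p − 8, so demand becomes qd = 497 − 4(p − 8).
New equilibrium: consumers pay £65.2, producers receive £73.2, q = 236.2. (Wedge: pb − ps = −8.)
Quantity rises by |ΔQ| = |217 − 236.2| = 19.2.
DWL = ½ · t · |ΔQ| = ½ · 8 · 19.2 = £76.8.

Deadweight loss = £76.8 hundred.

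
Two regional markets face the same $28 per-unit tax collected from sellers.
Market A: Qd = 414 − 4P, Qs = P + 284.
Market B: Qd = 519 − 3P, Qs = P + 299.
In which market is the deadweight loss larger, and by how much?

Market A: pre-tax P* = $26, Q* = 310; post-tax Q = 287.6; deadweight loss = $313.6.
Market B: pre-tax P* = $55, Q* = 354; post-tax Q = 333; deadweight loss = $294.
Difference: $313.6 vs $294 → market A is larger by $19.6.

Market A, by $19.6.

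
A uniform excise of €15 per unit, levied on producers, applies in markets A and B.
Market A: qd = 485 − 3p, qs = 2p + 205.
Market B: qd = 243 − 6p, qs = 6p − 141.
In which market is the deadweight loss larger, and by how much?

Market B, by €202.5.

Market A: pre-tax p* = €56, q* = 317; post-tax q = 299; deadweight loss = €135.
Market B: pre-tax p* = €32, q* = 51; post-tax q = 6; deadweight loss = €337.5.
Difference: €135 vs €337.5 → market B is larger by €202.5.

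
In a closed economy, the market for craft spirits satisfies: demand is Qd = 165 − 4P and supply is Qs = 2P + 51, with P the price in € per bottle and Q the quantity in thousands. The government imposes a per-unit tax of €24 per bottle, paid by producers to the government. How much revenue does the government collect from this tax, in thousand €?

Tax revenue = €1368 thousand.

Before the tax: set 165 − 4P = 2P + 51 → P* = €19, Q* = 89.
With the tax collected from producers, supply shifts: Qs = 2(P − 24) + 51.
New equilibrium: buyers pay €27, producers receive €3, Q = 57. (Wedge: Pb − Ps = 24.)
Revenue = t · Q = 24 · 57 = €1368.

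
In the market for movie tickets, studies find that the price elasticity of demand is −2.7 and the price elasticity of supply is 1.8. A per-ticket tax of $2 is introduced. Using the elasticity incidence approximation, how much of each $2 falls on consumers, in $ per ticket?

Consumers bear ≈ $0.8 per ticket.

Incidence ratio: consumers' share ≈ εs / (εs + |εd|) = 1.8 / (1.8 + 2.7) = 0.4.
So consumers bear ≈ 0.4 × $2 = $0.8; sellers bear $1.2.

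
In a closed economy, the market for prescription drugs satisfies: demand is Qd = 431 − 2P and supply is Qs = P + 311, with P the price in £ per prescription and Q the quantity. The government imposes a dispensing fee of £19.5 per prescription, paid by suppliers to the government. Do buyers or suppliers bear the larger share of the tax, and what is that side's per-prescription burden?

Without the tax, 431 − 2P = P + 311 gives 3P = 120, so P* = £40 and Q* = 351.
With the tax collected from suppliers, supply shifts: Qs = (P − 19.5) + 311.
New equilibrium: buyers pay £46.5, suppliers receive £27, Q = 338. (Wedge: Pb − Ps = 19.5.)
Per-prescription burden: buyers £6.5, suppliers £13.
Suppliers take the larger share because supply is less price-elastic here (demand slope 2 vs supply slope 1).
The less price-elastic side of the market bears the larger share of a per-unit tax.

Suppliers bear the larger share: £13 per prescription.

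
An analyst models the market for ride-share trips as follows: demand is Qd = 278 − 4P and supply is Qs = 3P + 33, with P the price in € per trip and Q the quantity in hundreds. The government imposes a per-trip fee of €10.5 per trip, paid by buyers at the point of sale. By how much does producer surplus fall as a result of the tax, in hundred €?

Producer surplus falls by €774 hundred.

Before the tax: set 278 − 4P = 3P + 33 → P* = €35, Q* = 138.
With the tax collected from buyers, demand (in seller-price terms) shifts: Qd = 278 − 4(P + 10.5).
New equilibrium: buyers pay €39.5, producers receive €29, Q = 120. (Wedge: Pb − Ps = 10.5.)
ΔPS is the trapezoid between Q = 120 and Q = 138 of height €6: ½ · (138 + 120) · 6 = €774.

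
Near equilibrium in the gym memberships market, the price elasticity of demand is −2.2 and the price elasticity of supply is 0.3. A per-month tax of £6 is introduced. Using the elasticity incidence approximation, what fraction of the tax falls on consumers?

Incidence ratio: consumers' share ≈ εs / (εs + |εd|) = 0.3 / (0.3 + 2.2) = 0.12.
Supply is the less elastic side, so consumers bear the smaller share.

Consumers' share ≈ 0.12.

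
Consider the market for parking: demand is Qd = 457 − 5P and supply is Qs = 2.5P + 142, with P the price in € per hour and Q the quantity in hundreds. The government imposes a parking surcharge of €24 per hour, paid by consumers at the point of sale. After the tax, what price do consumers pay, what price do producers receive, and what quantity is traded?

Consumers pay €50; producers receive €26; quantity = 207.

Without the tax, 457 − 5P = 2.5P + 142 gives 7.5P = 315, so P* = €42 and Q* = 247.
With the tax collected from consumers, demand (in seller-price terms) shifts: Qd = 457 − 5(P + 24).
New equilibrium: consumers pay €50, producers receive €26, Q = 207. (Wedge: Pb − Ps = 24.)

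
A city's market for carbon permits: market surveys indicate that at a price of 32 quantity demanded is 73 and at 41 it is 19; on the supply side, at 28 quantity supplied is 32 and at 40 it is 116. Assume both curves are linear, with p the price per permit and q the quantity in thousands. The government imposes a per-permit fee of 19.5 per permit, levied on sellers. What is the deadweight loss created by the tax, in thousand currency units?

Demand slope: (19 − 73)/(41 − 32) = -6, so qd = 265 − 6p.
Supply slope: (116 − 32)/(40 − 28) = 7, so qs = 7p − 164.
Without the tax, 265 − 6p = 7p − 164 gives 13p = 429, so p* = 33 and q* = 67.
With the tax collected from sellers, supply shifts: qs = 7(p − 19.5) − 164.
New equilibrium: buyers pay 43.5, sellers receive 24, q = 4. (Wedge: pb − ps = 19.5.)
Quantity falls by |ΔQ| = |67 − 4| = 63.
DWL = ½ · t · |ΔQ| = ½ · 19.5 · 63 = 614.25.

Deadweight loss = 614.25 thousand.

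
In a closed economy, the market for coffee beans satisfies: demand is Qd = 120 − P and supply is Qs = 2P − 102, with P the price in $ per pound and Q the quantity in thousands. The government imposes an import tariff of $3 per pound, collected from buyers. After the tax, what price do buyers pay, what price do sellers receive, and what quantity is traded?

Buyers pay $76; sellers receive $73; quantity = 44.

Before the tax: set 120 − P = 2P − 102 → P* = $74, Q* = 46.
With the tax collected from buyers, demand (in seller-price terms) shifts: Qd = 120 − (P + 3).
Solving gives Q = 44 with buyers paying $76 and sellers receiving $73 (the $3 wedge).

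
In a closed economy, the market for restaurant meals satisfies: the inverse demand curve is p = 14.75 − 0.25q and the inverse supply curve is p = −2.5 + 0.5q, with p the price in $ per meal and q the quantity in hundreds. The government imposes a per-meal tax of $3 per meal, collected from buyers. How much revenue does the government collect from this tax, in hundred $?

Rewrite in direct form: qd = 59 − 4p and qs = 2p + 5.
Before the tax: set 59 − 4p = 2p + 5 → p* = $9, q* = 23.
With the tax collected from buyers, demand (in seller-price terms) shifts: qd = 59 − 4(p + 3).
Solving gives q = 19 with buyers paying $10 and sellers receiving $7 (the $3 wedge).
Revenue = t · Q = 3 · 19 = $57.

Tax revenue = $57 hundred.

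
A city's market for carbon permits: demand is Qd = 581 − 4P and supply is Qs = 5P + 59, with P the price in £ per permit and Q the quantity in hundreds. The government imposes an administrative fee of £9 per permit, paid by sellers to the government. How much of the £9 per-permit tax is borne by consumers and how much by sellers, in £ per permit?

Without the tax, 581 − 4P = 5P + 59 gives 9P = 522, so P* = £58 and Q* = 349.
With the tax collected from sellers, supply shifts: Qs = 5(P − 9) + 59.
New equilibrium: consumers pay £63, sellers receive £54, Q = 329. (Wedge: Pb − Ps = 9.)
Burden on consumers: £5; on sellers: £4. (They sum to £9.)
The less price-elastic side of the market bears the larger share of a per-unit tax.

Consumers bear £5 per permit; sellers bear £4 per permit.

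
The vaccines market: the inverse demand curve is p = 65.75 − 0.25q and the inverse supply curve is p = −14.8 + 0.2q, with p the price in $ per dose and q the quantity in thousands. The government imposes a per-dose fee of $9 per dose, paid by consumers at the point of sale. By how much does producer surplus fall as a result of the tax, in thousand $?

Producer surplus falls by $676 thousand.

Inverting to q(p) form: qd = 263 − 4p; qs = 5p + 74.
Before the tax: set 263 − 4p = 5p + 74 → p* = $21, q* = 179.
With the tax collected from consumers, demand (in seller-price terms) shifts: qd = 263 − 4(p + 9).
New equilibrium: consumers pay $26, suppliers receive $17, q = 159. (Wedge: pb − ps = 9.)
ΔPS is the trapezoid between Q = 159 and Q = 179 of height $4: ½ · (179 + 159) · 4 = $676.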